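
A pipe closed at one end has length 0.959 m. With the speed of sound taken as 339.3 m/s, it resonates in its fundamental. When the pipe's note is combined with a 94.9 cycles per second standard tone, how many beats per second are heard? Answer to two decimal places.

Closed pipe (odd harmonics): f_n = n·v/(4L) = 1·339.3/(4·0.959) = 88.4515 Hz.
f_beat = |88.4515 − 94.9| = 6.45 Hz.

6.45 Hz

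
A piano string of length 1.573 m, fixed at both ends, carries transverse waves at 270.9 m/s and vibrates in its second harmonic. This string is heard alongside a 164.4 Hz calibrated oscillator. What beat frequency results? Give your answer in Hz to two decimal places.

For a string fixed at both ends, f_n = n·v/(2L) = 2·270.9/(2·1.573) = 172.2187 Hz.
f_beat = |172.2187 − 164.4| = 7.82 Hz.

7.82 Hz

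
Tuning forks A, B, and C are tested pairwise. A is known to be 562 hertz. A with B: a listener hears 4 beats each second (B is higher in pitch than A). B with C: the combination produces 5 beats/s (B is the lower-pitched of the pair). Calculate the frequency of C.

571 Hz

B is above A, so f_B = 562 + 4 = 566 Hz.
C is above B, so f_C = 566 + 5 = 571 Hz.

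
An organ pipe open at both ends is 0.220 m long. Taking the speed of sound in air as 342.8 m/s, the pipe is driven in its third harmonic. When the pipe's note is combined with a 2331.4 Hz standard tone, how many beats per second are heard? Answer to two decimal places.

5.87 Hz

Open pipe: f_n = n·v/(2L) = 3·342.8/(2·0.220) = 2337.2727 Hz.
f_beat = |2337.2727 − 2331.4| = 5.87 Hz.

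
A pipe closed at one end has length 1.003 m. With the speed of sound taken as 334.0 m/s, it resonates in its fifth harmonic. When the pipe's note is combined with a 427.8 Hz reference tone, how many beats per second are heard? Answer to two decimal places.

11.55 Hz

Closed pipe (odd harmonics): f_n = n·v/(4L) = 5·334.0/(4·1.003) = 416.2512 Hz.
f_beat = |416.2512 − 427.8| = 11.55 Hz.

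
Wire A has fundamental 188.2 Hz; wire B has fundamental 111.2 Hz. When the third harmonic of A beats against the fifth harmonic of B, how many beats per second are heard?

Third harmonic of the first: 3·188.2 = 564.6 Hz.
Fifth harmonic of the second: 5·111.2 = 556.0 Hz.
f_beat = |564.6 − 556.0| = 8.6 Hz.

8.6 Hz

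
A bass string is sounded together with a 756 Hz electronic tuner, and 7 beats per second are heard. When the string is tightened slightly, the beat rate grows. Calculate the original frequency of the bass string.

|f − 756| = 7, so the bass string was at either 749 Hz or 763 Hz.
Increasing tension raises a string's frequency; the adjustment raises the bass string's frequency.
The beat rate rose, so the adjustment moved the bass string further from 756 Hz — it was already above the reference.

763 Hz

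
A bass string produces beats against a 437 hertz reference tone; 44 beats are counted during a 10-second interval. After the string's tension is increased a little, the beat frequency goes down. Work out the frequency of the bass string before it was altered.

Beat frequency = 44/10 = 4.4 Hz.
|f − 437| = 4.4, so the bass string was at either 432.6 Hz or 441.4 Hz.
Higher tension means higher frequency; the adjustment raises the bass string's frequency.
The beat rate fell, so the adjustment moved the bass string toward 437 Hz — it must have started below the reference.

432.6 Hz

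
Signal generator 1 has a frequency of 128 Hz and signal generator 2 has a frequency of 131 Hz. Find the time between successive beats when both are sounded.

f_beat = |128 − 131| = 3 Hz.
Beat period T = 1 / f_beat = 1 / 3 s.

0.333 s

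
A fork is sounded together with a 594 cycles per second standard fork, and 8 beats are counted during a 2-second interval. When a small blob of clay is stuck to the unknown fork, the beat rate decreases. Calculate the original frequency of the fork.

598 Hz

Beat frequency = 8/2 = 4 Hz.
|f − 594| = 4, so the fork was at either 590 Hz or 598 Hz.
Adding mass to a fork lowers its frequency; the adjustment lowers the fork's frequency.
The beat rate fell, so the adjustment moved the fork toward 594 Hz — it must have started above the reference.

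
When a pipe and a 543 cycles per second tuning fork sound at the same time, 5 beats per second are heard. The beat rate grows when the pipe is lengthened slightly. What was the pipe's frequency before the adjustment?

|f − 543| = 5, so the pipe was at either 538 Hz or 548 Hz.
A longer pipe has a lower fundamental; the adjustment lowers the pipe's frequency.
The beat rate rose, so the adjustment moved the pipe further from 543 Hz — it was already below the reference.

538 Hz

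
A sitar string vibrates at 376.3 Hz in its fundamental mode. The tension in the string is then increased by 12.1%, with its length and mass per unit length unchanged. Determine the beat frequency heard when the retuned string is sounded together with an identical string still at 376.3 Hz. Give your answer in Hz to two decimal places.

22.12 Hz

For a string, f ∝ √T, so the new frequency is 376.3·√1.121 = 398.4162 Hz.
f_beat = |398.4162 − 376.3| = 22.12 Hz.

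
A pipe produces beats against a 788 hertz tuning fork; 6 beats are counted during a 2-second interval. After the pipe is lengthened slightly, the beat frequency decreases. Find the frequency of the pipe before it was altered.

791 Hz

Beat frequency = 6/2 = 3 Hz.
|f − 788| = 3, so the pipe was at either 785 Hz or 791 Hz.
A longer pipe has a lower fundamental; the adjustment lowers the pipe's frequency.
The beat rate fell, so the adjustment moved the pipe toward 788 Hz — it must have started above the reference.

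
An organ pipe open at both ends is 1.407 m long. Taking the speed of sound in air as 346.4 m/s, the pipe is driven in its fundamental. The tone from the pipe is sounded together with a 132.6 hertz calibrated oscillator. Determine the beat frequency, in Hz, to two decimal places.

Open pipe: f_n = n·v/(2L) = 1·346.4/(2·1.407) = 123.0988 Hz.
f_beat = |123.0988 − 132.6| = 9.50 Hz.

9.50 Hz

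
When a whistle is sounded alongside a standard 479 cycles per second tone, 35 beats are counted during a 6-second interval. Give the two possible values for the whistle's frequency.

Beat frequency = 35/6 = 5.8333 Hz.
|f − 479| = 5.8333, so f = 479 ± 5.8333.

473.1667 Hz or 484.8333 Hz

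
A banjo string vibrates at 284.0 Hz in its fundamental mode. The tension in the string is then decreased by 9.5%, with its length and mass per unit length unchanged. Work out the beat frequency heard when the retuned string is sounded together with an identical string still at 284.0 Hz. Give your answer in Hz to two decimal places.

For a string, f ∝ √T, so the new frequency is 284.0·√0.905 = 270.1734 Hz.
f_beat = |270.1734 − 284.0| = 13.83 Hz.

13.83 Hz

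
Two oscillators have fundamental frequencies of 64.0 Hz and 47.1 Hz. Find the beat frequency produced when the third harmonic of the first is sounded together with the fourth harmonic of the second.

3.6 Hz

Third harmonic of the first: 3·64.0 = 192.0 Hz.
Fourth harmonic of the second: 4·47.1 = 188.4 Hz.
f_beat = |192.0 − 188.4| = 3.6 Hz.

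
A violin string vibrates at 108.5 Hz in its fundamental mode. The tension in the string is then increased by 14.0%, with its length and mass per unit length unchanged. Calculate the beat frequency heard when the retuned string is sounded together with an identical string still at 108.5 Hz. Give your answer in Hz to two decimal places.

7.35 Hz

For a string, f ∝ √T, so the new frequency is 108.5·√1.140 = 115.8463 Hz.
f_beat = |115.8463 − 108.5| = 7.35 Hz.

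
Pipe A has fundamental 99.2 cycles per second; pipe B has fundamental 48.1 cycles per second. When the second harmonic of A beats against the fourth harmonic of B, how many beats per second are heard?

6.0 Hz

Second harmonic of the first: 2·99.2 = 198.4 Hz.
Fourth harmonic of the second: 4·48.1 = 192.4 Hz.
f_beat = |198.4 − 192.4| = 6.0 Hz.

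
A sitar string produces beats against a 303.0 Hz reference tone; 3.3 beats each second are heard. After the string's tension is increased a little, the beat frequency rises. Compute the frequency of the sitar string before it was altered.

|f − 303.0| = 3.3, so the sitar string was at either 299.7 Hz or 306.3 Hz.
Higher tension means higher frequency; the adjustment raises the sitar string's frequency.
The beat rate rose, so the adjustment moved the sitar string further from 303.0 Hz — it was already above the reference.

306.3 Hz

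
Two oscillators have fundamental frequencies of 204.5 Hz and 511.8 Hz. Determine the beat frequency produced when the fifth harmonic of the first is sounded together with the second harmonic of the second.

1.1 Hz

Fifth harmonic of the first: 5·204.5 = 1022.5 Hz.
Second harmonic of the second: 2·511.8 = 1023.6 Hz.
f_beat = |1022.5 − 1023.6| = 1.1 Hz.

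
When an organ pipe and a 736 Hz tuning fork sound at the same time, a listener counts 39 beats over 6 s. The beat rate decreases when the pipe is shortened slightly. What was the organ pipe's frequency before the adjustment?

729.5 Hz

Beat frequency = 39/6 = 6.5 Hz.
|f − 736| = 6.5, so the organ pipe was at either 729.5 Hz or 742.5 Hz.
A shorter pipe has a higher fundamental; the adjustment raises the organ pipe's frequency.
The beat rate fell, so the adjustment moved the organ pipe toward 736 Hz — it must have started below the reference.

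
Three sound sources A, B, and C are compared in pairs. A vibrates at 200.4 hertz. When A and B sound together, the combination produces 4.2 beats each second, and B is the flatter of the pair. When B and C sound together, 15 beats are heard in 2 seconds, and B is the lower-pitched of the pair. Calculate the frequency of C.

B is below A, so f_B = 200.4 − 4.2 = 196.2 Hz.
B–C: Beat frequency = 15/2 = 7.5 Hz.
C is above B, so f_C = 196.2 + 7.5 = 203.7 Hz.

203.7 Hz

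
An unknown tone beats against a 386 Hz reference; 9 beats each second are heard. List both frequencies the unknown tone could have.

|f − 386| = 9, so f = 386 ± 9.

377 Hz or 395 Hz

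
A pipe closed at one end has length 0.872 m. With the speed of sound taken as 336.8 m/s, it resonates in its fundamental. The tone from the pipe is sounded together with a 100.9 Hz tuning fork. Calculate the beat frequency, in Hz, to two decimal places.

4.34 Hz

Closed pipe (odd harmonics): f_n = n·v/(4L) = 1·336.8/(4·0.872) = 96.5596 Hz.
f_beat = |96.5596 − 100.9| = 4.34 Hz.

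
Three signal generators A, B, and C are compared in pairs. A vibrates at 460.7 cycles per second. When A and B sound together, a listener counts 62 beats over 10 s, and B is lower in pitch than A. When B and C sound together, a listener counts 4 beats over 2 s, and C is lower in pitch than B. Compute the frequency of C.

A–B: Beat frequency = 62/10 = 6.2 Hz.
B is below A, so f_B = 460.7 − 6.2 = 454.5 Hz.
B–C: Beat frequency = 4/2 = 2 Hz.
C is below B, so f_C = 454.5 − 2 = 452.5 Hz.

452.5 Hz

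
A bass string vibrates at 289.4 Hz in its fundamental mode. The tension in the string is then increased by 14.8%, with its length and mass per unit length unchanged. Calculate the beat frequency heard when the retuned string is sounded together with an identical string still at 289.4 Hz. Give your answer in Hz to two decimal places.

20.68 Hz

For a string, f ∝ √T, so the new frequency is 289.4·√1.148 = 310.0769 Hz.
f_beat = |310.0769 − 289.4| = 20.68 Hz.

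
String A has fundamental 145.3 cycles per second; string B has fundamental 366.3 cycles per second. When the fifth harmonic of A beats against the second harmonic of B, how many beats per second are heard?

Fifth harmonic of the first: 5·145.3 = 726.5 Hz.
Second harmonic of the second: 2·366.3 = 732.6 Hz.
f_beat = |726.5 − 732.6| = 6.1 Hz.

6.1 Hz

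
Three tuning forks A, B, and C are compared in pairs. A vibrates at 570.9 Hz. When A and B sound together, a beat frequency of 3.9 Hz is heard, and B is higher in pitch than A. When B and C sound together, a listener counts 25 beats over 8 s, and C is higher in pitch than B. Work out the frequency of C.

B is above A, so f_B = 570.9 + 3.9 = 574.8 Hz.
B–C: Beat frequency = 25/8 = 3.125 Hz.
C is above B, so f_C = 574.8 + 3.125 = 577.925 Hz.

577.925 Hz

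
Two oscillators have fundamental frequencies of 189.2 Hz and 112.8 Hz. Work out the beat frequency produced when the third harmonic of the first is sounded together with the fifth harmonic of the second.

3.6 Hz

Third harmonic of the first: 3·189.2 = 567.6 Hz.
Fifth harmonic of the second: 5·112.8 = 564.0 Hz.
f_beat = |567.6 − 564.0| = 3.6 Hz.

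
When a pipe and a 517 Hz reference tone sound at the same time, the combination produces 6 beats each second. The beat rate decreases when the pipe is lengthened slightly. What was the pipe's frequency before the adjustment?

523 Hz

|f − 517| = 6, so the pipe was at either 511 Hz or 523 Hz.
A longer pipe has a lower fundamental; the adjustment lowers the pipe's frequency.
The beat rate fell, so the adjustment moved the pipe toward 517 Hz — it must have started above the reference.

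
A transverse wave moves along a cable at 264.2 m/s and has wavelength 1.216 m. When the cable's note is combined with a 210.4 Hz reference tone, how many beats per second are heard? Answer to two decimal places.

6.87 Hz

Source frequency f = v/λ = 264.2/1.216 = 217.2697 Hz.
f_beat = |217.2697 − 210.4| = 6.87 Hz.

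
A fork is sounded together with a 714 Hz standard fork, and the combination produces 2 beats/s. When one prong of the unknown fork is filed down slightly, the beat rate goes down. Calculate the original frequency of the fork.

|f − 714| = 2, so the fork was at either 712 Hz or 716 Hz.
Filing a prong removes mass and raises the fork's frequency; the adjustment raises the fork's frequency.
The beat rate fell, so the adjustment moved the fork toward 714 Hz — it must have started below the reference.

712 Hz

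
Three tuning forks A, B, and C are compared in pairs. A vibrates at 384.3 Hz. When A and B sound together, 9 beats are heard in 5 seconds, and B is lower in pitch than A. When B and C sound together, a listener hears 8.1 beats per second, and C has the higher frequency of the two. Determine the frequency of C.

A–B: Beat frequency = 9/5 = 1.8 Hz.
B is below A, so f_B = 384.3 − 1.8 = 382.5 Hz.
C is above B, so f_C = 382.5 + 8.1 = 390.6 Hz.

390.6 Hz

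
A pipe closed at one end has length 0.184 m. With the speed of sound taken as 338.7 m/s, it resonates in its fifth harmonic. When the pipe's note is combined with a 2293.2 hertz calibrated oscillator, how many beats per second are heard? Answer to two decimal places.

Closed pipe (odd harmonics): f_n = n·v/(4L) = 5·338.7/(4·0.184) = 2300.9511 Hz.
f_beat = |2300.9511 − 2293.2| = 7.75 Hz.

7.75 Hz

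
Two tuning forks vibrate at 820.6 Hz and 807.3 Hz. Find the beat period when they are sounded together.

0.075 s

f_beat = |820.6 − 807.3| = 13.3 Hz.
Beat period T = 1 / f_beat = 1 / 13.3 s.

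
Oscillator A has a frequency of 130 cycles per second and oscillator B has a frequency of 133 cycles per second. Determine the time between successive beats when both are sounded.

0.333 s

f_beat = |130 − 133| = 3 Hz.
Beat period T = 1 / f_beat = 1 / 3 s.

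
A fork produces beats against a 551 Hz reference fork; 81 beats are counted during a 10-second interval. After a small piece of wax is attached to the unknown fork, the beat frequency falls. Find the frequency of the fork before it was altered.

Beat frequency = 81/10 = 8.1 Hz.
|f − 551| = 8.1, so the fork was at either 542.9 Hz or 559.1 Hz.
Loading a fork with wax lowers its frequency; the adjustment lowers the fork's frequency.
The beat rate fell, so the adjustment moved the fork toward 551 Hz — it must have started above the reference.

559.1 Hz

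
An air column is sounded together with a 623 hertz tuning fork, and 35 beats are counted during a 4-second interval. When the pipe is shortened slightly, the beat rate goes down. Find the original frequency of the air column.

Beat frequency = 35/4 = 8.75 Hz.
|f − 623| = 8.75, so the air column was at either 614.25 Hz or 631.75 Hz.
A shorter pipe has a higher fundamental; the adjustment raises the air column's frequency.
The beat rate fell, so the adjustment moved the air column toward 623 Hz — it must have started below the reference.

614.25 Hz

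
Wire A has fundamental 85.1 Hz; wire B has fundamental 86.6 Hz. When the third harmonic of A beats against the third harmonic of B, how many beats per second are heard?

4.5 Hz

Third harmonic of the first: 3·85.1 = 255.3 Hz.
Third harmonic of the second: 3·86.6 = 259.8 Hz.
f_beat = |255.3 − 259.8| = 4.5 Hz.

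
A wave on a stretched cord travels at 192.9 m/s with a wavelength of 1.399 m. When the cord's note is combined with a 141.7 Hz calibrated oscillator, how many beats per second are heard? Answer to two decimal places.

3.82 Hz

Source frequency f = v/λ = 192.9/1.399 = 137.8842 Hz.
f_beat = |137.8842 − 141.7| = 3.82 Hz.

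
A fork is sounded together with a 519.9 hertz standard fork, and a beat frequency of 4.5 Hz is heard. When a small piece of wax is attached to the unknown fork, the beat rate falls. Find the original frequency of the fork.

|f − 519.9| = 4.5, so the fork was at either 515.4 Hz or 524.4 Hz.
Loading a fork with wax lowers its frequency; the adjustment lowers the fork's frequency.
The beat rate fell, so the adjustment moved the fork toward 519.9 Hz — it must have started above the reference.

524.4 Hz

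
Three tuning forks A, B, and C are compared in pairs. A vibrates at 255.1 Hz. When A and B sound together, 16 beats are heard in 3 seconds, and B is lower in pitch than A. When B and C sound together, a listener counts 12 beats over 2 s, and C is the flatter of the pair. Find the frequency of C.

243.7667 Hz

A–B: Beat frequency = 16/3 = 5.3333 Hz.
B is below A, so f_B = 255.1 − 5.3333 = 249.7667 Hz.
B–C: Beat frequency = 12/2 = 6 Hz.
C is below B, so f_C = 249.7667 − 6 = 243.7667 Hz.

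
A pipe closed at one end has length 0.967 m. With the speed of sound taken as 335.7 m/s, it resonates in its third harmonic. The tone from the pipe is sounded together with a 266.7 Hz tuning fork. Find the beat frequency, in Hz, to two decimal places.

6.33 Hz

Closed pipe (odd harmonics): f_n = n·v/(4L) = 3·335.7/(4·0.967) = 260.3671 Hz.
f_beat = |260.3671 − 266.7| = 6.33 Hz.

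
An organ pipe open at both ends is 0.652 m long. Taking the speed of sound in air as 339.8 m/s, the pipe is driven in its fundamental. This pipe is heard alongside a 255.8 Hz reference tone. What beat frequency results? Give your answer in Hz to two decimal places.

Open pipe: f_n = n·v/(2L) = 1·339.8/(2·0.652) = 260.5828 Hz.
f_beat = |260.5828 − 255.8| = 4.78 Hz.

4.78 Hz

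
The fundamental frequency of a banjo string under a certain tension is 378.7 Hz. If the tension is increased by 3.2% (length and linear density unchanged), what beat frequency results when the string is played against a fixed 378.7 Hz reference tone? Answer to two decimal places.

6.01 Hz

For a string, f ∝ √T, so the new frequency is 378.7·√1.032 = 384.7115 Hz.
f_beat = |384.7115 − 378.7| = 6.01 Hz.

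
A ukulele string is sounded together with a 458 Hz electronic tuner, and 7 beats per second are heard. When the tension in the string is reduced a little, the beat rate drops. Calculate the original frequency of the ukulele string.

465 Hz

|f − 458| = 7, so the ukulele string was at either 451 Hz or 465 Hz.
Lower tension means lower frequency; the adjustment lowers the ukulele string's frequency.
The beat rate fell, so the adjustment moved the ukulele string toward 458 Hz — it must have started above the reference.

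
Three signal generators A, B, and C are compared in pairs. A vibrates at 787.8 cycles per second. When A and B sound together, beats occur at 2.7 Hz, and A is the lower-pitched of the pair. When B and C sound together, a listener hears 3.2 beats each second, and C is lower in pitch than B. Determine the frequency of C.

B is above A, so f_B = 787.8 + 2.7 = 790.5 Hz.
C is below B, so f_C = 790.5 − 3.2 = 787.3 Hz.

787.3 Hz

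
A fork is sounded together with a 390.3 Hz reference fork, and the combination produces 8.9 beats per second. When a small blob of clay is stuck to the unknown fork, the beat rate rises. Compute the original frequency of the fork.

381.4 Hz

|f − 390.3| = 8.9, so the fork was at either 381.4 Hz or 399.2 Hz.
Adding mass to a fork lowers its frequency; the adjustment lowers the fork's frequency.
The beat rate rose, so the adjustment moved the fork further from 390.3 Hz — it was already below the reference.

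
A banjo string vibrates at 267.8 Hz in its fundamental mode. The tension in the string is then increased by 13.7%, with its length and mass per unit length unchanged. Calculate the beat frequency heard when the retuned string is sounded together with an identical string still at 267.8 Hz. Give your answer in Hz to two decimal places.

For a string, f ∝ √T, so the new frequency is 267.8·√1.137 = 285.5557 Hz.
f_beat = |285.5557 − 267.8| = 17.76 Hz.

17.76 Hz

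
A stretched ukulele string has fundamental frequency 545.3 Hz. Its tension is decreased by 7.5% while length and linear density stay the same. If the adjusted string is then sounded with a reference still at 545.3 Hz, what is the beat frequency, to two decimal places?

For a string, f ∝ √T, so the new frequency is 545.3·√0.925 = 524.4527 Hz.
f_beat = |524.4527 − 545.3| = 20.85 Hz.

20.85 Hz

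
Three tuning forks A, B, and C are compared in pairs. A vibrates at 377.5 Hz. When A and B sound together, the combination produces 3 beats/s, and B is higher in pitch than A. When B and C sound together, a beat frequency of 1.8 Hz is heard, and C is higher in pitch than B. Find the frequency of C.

B is above A, so f_B = 377.5 + 3 = 380.5 Hz.
C is above B, so f_C = 380.5 + 1.8 = 382.3 Hz.

382.3 Hz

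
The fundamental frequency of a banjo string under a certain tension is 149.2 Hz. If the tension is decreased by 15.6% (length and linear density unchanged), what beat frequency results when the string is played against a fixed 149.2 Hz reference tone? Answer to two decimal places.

12.13 Hz

For a string, f ∝ √T, so the new frequency is 149.2·√0.844 = 137.0693 Hz.
f_beat = |137.0693 − 149.2| = 12.13 Hz.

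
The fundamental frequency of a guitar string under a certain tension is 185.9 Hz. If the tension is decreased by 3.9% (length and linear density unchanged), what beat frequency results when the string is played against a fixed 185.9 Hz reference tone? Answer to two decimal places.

For a string, f ∝ √T, so the new frequency is 185.9·√0.961 = 182.2389 Hz.
f_beat = |182.2389 − 185.9| = 3.66 Hz.

3.66 Hz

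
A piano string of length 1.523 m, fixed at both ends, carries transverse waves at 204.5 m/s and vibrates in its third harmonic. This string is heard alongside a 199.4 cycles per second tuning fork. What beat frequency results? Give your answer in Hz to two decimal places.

2.01 Hz

For a string fixed at both ends, f_n = n·v/(2L) = 3·204.5/(2·1.523) = 201.4117 Hz.
f_beat = |201.4117 − 199.4| = 2.01 Hz.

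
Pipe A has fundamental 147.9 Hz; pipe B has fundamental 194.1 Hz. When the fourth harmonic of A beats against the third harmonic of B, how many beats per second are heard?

9.3 Hz

Fourth harmonic of the first: 4·147.9 = 591.6 Hz.
Third harmonic of the second: 3·194.1 = 582.3 Hz.
f_beat = |591.6 − 582.3| = 9.3 Hz.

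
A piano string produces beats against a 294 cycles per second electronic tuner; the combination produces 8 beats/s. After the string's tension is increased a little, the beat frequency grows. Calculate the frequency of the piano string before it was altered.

|f − 294| = 8, so the piano string was at either 286 Hz or 302 Hz.
Higher tension means higher frequency; the adjustment raises the piano string's frequency.
The beat rate rose, so the adjustment moved the piano string further from 294 Hz — it was already above the reference.

302 Hz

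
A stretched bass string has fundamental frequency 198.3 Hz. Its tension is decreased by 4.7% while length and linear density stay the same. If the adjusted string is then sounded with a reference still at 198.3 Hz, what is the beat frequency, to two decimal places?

4.72 Hz

For a string, f ∝ √T, so the new frequency is 198.3·√0.953 = 193.5839 Hz.
f_beat = |193.5839 − 198.3| = 4.72 Hz.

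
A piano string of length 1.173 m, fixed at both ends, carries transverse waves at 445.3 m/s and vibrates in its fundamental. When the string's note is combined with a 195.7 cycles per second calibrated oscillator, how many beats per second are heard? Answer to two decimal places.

For a string fixed at both ends, f_n = n·v/(2L) = 1·445.3/(2·1.173) = 189.8124 Hz.
f_beat = |189.8124 − 195.7| = 5.89 Hz.

5.89 Hz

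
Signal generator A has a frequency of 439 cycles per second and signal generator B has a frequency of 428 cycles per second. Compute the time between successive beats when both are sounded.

f_beat = |439 − 428| = 11 Hz.
Beat period T = 1 / f_beat = 1 / 11 s.

0.091 s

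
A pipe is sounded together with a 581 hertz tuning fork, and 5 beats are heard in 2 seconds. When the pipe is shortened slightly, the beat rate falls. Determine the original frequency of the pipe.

578.5 Hz

Beat frequency = 5/2 = 2.5 Hz.
|f − 581| = 2.5, so the pipe was at either 578.5 Hz or 583.5 Hz.
A shorter pipe has a higher fundamental; the adjustment raises the pipe's frequency.
The beat rate fell, so the adjustment moved the pipe toward 581 Hz — it must have started below the reference.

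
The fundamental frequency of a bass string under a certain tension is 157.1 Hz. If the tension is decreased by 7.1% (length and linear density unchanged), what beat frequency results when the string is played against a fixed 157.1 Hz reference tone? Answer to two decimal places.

For a string, f ∝ √T, so the new frequency is 157.1·√0.929 = 151.4203 Hz.
f_beat = |151.4203 − 157.1| = 5.68 Hz.

5.68 Hz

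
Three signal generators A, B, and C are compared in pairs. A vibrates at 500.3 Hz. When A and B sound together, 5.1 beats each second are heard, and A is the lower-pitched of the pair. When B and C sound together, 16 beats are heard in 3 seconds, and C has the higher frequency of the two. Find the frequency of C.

510.7333 Hz

B is above A, so f_B = 500.3 + 5.1 = 505.4 Hz.
B–C: Beat frequency = 16/3 = 5.3333 Hz.
C is above B, so f_C = 505.4 + 5.3333 = 510.7333 Hz.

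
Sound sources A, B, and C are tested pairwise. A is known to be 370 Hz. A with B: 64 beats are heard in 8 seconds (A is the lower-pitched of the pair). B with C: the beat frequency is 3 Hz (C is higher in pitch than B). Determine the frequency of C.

A–B: Beat frequency = 64/8 = 8 Hz.
B is above A, so f_B = 370 + 8 = 378 Hz.
C is above B, so f_C = 378 + 3 = 381 Hz.

381 Hz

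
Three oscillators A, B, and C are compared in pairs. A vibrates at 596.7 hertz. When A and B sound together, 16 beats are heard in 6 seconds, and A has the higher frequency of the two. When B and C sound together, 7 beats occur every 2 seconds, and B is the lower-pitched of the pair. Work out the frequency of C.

597.5333 Hz

A–B: Beat frequency = 16/6 = 2.6667 Hz.
B is below A, so f_B = 596.7 − 2.6667 = 594.0333 Hz.
B–C: Beat frequency = 7/2 = 3.5 Hz.
C is above B, so f_C = 594.0333 + 3.5 = 597.5333 Hz.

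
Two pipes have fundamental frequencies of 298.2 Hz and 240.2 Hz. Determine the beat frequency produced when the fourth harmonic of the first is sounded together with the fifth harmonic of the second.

Fourth harmonic of the first: 4·298.2 = 1192.8 Hz.
Fifth harmonic of the second: 5·240.2 = 1201.0 Hz.
f_beat = |1192.8 − 1201.0| = 8.2 Hz.

8.2 Hz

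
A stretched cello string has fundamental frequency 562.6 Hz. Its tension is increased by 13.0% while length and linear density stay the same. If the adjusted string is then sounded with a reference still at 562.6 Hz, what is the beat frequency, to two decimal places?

For a string, f ∝ √T, so the new frequency is 562.6·√1.130 = 598.0520 Hz.
f_beat = |598.0520 − 562.6| = 35.45 Hz.

35.45 Hz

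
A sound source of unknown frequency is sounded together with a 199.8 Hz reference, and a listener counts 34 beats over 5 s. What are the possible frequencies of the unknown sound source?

193 Hz or 206.6 Hz

Beat frequency = 34/5 = 6.8 Hz.
|f − 199.8| = 6.8, so f = 199.8 ± 6.8.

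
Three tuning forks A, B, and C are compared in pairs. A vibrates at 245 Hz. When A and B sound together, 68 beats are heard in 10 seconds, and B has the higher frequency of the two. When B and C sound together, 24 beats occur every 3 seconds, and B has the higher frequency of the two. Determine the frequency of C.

A–B: Beat frequency = 68/10 = 6.8 Hz.
B is above A, so f_B = 245 + 6.8 = 251.8 Hz.
B–C: Beat frequency = 24/3 = 8 Hz.
C is below B, so f_C = 251.8 − 8 = 243.8 Hz.

243.8 Hz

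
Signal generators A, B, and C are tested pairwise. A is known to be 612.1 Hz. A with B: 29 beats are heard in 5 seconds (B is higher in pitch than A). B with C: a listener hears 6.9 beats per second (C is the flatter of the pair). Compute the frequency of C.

611 Hz

A–B: Beat frequency = 29/5 = 5.8 Hz.
B is above A, so f_B = 612.1 + 5.8 = 617.9 Hz.
C is below B, so f_C = 617.9 − 6.9 = 611 Hz.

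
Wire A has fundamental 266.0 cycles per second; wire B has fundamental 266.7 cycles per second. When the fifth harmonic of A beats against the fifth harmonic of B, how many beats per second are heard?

Fifth harmonic of the first: 5·266.0 = 1330.0 Hz.
Fifth harmonic of the second: 5·266.7 = 1333.5 Hz.
f_beat = |1330.0 − 1333.5| = 3.5 Hz.

3.5 Hz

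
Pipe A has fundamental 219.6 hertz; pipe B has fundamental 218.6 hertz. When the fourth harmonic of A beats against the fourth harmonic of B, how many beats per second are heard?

4.0 Hz

Fourth harmonic of the first: 4·219.6 = 878.4 Hz.
Fourth harmonic of the second: 4·218.6 = 874.4 Hz.
f_beat = |878.4 − 874.4| = 4.0 Hz.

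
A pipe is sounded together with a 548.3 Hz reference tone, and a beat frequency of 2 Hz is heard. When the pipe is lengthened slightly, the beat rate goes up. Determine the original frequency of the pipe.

|f − 548.3| = 2, so the pipe was at either 546.3 Hz or 550.3 Hz.
A longer pipe has a lower fundamental; the adjustment lowers the pipe's frequency.
The beat rate rose, so the adjustment moved the pipe further from 548.3 Hz — it was already below the reference.

546.3 Hz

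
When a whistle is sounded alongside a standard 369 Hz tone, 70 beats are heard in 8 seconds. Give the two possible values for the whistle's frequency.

360.25 Hz or 377.75 Hz

Beat frequency = 70/8 = 8.75 Hz.
|f − 369| = 8.75, so f = 369 ± 8.75.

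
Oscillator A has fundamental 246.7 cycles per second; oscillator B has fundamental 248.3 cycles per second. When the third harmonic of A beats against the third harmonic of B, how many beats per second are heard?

Third harmonic of the first: 3·246.7 = 740.1 Hz.
Third harmonic of the second: 3·248.3 = 744.9 Hz.
f_beat = |740.1 − 744.9| = 4.8 Hz.

4.8 Hz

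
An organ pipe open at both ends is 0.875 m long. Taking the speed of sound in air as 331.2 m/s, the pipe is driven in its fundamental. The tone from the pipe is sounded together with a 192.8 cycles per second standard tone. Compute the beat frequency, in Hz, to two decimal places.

3.54 Hz

Open pipe: f_n = n·v/(2L) = 1·331.2/(2·0.875) = 189.2571 Hz.
f_beat = |189.2571 − 192.8| = 3.54 Hz.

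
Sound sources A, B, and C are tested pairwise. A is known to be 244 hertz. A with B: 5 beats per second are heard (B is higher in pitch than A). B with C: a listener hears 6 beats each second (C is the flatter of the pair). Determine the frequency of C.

243 Hz

B is above A, so f_B = 244 + 5 = 249 Hz.
C is below B, so f_C = 249 − 6 = 243 Hz.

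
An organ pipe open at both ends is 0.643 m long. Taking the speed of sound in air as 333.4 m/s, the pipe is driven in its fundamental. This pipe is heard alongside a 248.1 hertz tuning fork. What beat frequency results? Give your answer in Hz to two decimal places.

11.15 Hz

Open pipe: f_n = n·v/(2L) = 1·333.4/(2·0.643) = 259.2535 Hz.
f_beat = |259.2535 − 248.1| = 11.15 Hz.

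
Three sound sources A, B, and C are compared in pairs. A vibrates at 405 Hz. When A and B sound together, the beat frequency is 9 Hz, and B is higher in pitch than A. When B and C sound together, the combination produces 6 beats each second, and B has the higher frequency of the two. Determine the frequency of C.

408 Hz

B is above A, so f_B = 405 + 9 = 414 Hz.
C is below B, so f_C = 414 − 6 = 408 Hz.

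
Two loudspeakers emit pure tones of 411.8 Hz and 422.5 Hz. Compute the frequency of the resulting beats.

The beat frequency equals the magnitude of the frequency difference.
|411.8 − 422.5| = 10.7 Hz.

10.7 Hz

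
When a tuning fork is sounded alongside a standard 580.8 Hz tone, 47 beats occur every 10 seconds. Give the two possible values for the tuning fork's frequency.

576.1 Hz or 585.5 Hz

Beat frequency = 47/10 = 4.7 Hz.
|f − 580.8| = 4.7, so f = 580.8 ± 4.7.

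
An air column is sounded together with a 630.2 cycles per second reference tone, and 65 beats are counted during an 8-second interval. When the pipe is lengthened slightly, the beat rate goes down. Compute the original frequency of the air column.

638.325 Hz

Beat frequency = 65/8 = 8.125 Hz.
|f − 630.2| = 8.125, so the air column was at either 622.075 Hz or 638.325 Hz.
A longer pipe has a lower fundamental; the adjustment lowers the air column's frequency.
The beat rate fell, so the adjustment moved the air column toward 630.2 Hz — it must have started above the reference.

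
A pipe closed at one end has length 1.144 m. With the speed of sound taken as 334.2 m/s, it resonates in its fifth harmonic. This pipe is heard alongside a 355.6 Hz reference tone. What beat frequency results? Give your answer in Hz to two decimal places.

9.57 Hz

Closed pipe (odd harmonics): f_n = n·v/(4L) = 5·334.2/(4·1.144) = 365.1661 Hz.
f_beat = |365.1661 − 355.6| = 9.57 Hz.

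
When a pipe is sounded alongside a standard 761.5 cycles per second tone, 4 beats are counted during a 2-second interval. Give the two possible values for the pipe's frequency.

759.5 Hz or 763.5 Hz

Beat frequency = 4/2 = 2 Hz.
|f − 761.5| = 2, so f = 761.5 ± 2.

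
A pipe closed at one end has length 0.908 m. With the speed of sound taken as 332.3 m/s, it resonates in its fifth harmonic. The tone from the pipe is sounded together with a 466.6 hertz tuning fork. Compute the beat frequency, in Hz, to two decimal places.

Closed pipe (odd harmonics): f_n = n·v/(4L) = 5·332.3/(4·0.908) = 457.4615 Hz.
f_beat = |457.4615 − 466.6| = 9.14 Hz.

9.14 Hz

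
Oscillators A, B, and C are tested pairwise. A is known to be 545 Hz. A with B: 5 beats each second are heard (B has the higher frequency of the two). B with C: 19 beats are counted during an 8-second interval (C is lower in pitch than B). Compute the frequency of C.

547.625 Hz

B is above A, so f_B = 545 + 5 = 550 Hz.
B–C: Beat frequency = 19/8 = 2.375 Hz.
C is below B, so f_C = 550 − 2.375 = 547.625 Hz.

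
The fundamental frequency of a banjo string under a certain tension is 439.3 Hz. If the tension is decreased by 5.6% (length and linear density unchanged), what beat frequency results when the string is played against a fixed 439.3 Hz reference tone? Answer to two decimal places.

12.48 Hz

For a string, f ∝ √T, so the new frequency is 439.3·√0.944 = 426.8224 Hz.
f_beat = |426.8224 − 439.3| = 12.48 Hz.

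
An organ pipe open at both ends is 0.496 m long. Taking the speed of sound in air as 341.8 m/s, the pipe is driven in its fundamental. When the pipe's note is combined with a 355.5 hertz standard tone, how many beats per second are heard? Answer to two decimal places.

10.94 Hz

Open pipe: f_n = n·v/(2L) = 1·341.8/(2·0.496) = 344.5565 Hz.
f_beat = |344.5565 − 355.5| = 10.94 Hz.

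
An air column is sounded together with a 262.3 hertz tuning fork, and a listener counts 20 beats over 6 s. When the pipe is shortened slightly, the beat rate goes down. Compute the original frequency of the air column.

258.9667 Hz

Beat frequency = 20/6 = 3.3333 Hz.
|f − 262.3| = 3.3333, so the air column was at either 258.9667 Hz or 265.6333 Hz.
A shorter pipe has a higher fundamental; the adjustment raises the air column's frequency.
The beat rate fell, so the adjustment moved the air column toward 262.3 Hz — it must have started below the reference.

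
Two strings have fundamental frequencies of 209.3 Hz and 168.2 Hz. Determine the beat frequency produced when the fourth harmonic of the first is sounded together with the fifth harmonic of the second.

Fourth harmonic of the first: 4·209.3 = 837.2 Hz.
Fifth harmonic of the second: 5·168.2 = 841.0 Hz.
f_beat = |837.2 − 841.0| = 3.8 Hz.

3.8 Hz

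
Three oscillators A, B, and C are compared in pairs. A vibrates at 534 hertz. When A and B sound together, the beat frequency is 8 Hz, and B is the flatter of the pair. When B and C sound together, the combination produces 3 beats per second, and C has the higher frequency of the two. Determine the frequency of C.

529 Hz

B is below A, so f_B = 534 − 8 = 526 Hz.
C is above B, so f_C = 526 + 3 = 529 Hz.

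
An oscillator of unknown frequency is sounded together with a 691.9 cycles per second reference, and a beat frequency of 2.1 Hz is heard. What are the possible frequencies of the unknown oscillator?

689.8 Hz or 694 Hz

|f − 691.9| = 2.1, so f = 691.9 ± 2.1.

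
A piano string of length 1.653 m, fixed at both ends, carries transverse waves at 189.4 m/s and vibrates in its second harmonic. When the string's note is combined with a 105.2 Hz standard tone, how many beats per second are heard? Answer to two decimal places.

9.38 Hz

For a string fixed at both ends, f_n = n·v/(2L) = 2·189.4/(2·1.653) = 114.5796 Hz.
f_beat = |114.5796 − 105.2| = 9.38 Hz.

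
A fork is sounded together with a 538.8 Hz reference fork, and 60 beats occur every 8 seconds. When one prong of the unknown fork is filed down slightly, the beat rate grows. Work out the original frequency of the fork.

546.3 Hz

Beat frequency = 60/8 = 7.5 Hz.
|f − 538.8| = 7.5, so the fork was at either 531.3 Hz or 546.3 Hz.
Filing a prong removes mass and raises the fork's frequency; the adjustment raises the fork's frequency.
The beat rate rose, so the adjustment moved the fork further from 538.8 Hz — it was already above the reference.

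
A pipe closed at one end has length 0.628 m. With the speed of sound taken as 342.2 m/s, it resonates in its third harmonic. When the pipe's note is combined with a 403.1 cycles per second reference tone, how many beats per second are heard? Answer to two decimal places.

5.58 Hz

Closed pipe (odd harmonics): f_n = n·v/(4L) = 3·342.2/(4·0.628) = 408.6783 Hz.
f_beat = |408.6783 − 403.1| = 5.58 Hz.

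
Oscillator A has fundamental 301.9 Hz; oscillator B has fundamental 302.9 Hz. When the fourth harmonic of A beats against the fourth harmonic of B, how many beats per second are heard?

4.0 Hz

Fourth harmonic of the first: 4·301.9 = 1207.6 Hz.
Fourth harmonic of the second: 4·302.9 = 1211.6 Hz.
f_beat = |1207.6 − 1211.6| = 4.0 Hz.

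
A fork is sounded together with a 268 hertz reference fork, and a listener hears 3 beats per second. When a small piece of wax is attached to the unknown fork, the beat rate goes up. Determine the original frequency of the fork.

265 Hz

|f − 268| = 3, so the fork was at either 265 Hz or 271 Hz.
Loading a fork with wax lowers its frequency; the adjustment lowers the fork's frequency.
The beat rate rose, so the adjustment moved the fork further from 268 Hz — it was already below the reference.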